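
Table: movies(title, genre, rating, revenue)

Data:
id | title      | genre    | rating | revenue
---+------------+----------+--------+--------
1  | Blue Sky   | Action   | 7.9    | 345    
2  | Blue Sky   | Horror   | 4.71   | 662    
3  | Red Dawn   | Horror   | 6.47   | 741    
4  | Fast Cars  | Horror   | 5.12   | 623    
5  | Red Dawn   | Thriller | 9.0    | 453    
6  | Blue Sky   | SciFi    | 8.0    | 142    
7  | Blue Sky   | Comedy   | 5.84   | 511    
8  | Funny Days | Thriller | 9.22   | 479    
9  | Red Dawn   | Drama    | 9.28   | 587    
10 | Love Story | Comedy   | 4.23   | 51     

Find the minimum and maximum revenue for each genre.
SELECT genre, MIN(revenue), MAX(revenue)
FROM movies
GROUP BY genre

Result:
  Action: min=345, max=345
  Comedy: min=51, max=511
  Drama: min=587, max=587
  Horror: min=623, max=741
  SciFi: min=142, max=142
  Thriller: min=453, max=479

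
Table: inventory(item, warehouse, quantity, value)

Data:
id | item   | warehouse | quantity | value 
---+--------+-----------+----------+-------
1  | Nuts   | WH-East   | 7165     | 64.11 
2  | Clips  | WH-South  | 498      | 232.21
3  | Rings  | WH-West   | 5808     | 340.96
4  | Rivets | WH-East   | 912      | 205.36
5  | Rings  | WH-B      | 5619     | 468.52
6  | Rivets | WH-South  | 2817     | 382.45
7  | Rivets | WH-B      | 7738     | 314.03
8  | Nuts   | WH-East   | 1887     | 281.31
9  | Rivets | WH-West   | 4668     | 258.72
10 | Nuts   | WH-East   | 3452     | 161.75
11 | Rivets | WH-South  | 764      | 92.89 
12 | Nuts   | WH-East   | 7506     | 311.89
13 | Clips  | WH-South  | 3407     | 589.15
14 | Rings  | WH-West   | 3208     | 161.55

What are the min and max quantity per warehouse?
SELECT warehouse, MIN(quantity), MAX(quantity)
FROM inventory
GROUP BY warehouse

Result:
  WH-B: min=5619, max=7738
  WH-East: min=912, max=7506
  WH-South: min=498, max=3407
  WH-West: min=3208, max=5808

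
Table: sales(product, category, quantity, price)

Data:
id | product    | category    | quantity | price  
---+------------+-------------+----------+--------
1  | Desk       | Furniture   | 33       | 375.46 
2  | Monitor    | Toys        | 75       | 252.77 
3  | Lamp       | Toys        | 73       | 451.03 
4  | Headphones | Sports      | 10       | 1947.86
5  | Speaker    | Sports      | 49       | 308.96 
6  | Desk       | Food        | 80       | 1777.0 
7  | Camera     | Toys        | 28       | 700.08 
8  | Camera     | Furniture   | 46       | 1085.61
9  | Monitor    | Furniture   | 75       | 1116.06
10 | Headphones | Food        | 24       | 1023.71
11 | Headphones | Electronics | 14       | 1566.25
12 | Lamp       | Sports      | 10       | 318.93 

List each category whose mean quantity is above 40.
SELECT category, AVG(quantity)
FROM sales
GROUP BY category
HAVING AVG(quantity) > 40

Result:
  Food: avg=52.00
  Furniture: avg=51.33
  Toys: avg=58.67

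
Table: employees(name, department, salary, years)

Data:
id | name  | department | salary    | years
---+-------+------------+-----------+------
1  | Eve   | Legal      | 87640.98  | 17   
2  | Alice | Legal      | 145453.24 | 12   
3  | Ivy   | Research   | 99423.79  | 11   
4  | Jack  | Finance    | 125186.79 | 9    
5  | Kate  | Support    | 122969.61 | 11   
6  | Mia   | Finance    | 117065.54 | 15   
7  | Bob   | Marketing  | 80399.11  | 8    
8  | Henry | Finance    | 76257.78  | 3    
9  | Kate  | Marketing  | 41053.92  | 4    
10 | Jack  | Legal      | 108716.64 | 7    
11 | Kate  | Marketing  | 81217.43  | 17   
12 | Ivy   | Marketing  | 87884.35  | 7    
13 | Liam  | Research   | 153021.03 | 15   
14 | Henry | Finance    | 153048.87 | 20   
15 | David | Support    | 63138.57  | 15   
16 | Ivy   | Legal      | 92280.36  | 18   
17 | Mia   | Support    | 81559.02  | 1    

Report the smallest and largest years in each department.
SELECT department, MIN(years), MAX(years)
FROM employees
GROUP BY department

Result:
  Finance: min=3, max=20
  Legal: min=7, max=18
  Marketing: min=4, max=17
  Research: min=11, max=15
  Support: min=1, max=15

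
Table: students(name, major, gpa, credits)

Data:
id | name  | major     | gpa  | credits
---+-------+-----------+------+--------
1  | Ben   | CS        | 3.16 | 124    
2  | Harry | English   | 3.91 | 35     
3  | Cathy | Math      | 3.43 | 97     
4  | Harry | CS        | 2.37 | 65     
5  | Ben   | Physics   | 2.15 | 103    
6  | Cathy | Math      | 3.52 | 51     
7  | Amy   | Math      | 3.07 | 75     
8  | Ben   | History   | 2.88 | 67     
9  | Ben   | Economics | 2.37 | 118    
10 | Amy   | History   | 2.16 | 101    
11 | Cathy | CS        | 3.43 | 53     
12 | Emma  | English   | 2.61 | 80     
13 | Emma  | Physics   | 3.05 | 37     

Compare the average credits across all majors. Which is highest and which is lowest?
SELECT major, AVG(credits)
FROM students
GROUP BY major
ORDER BY AVG(credits)

All groups:
  English: 57.50
  Physics: 70.00
  Math: 74.33
  CS: 80.67
  History: 84.00
  Economics: 118.00

Highest: Economics (118.00)
Lowest: English (57.50)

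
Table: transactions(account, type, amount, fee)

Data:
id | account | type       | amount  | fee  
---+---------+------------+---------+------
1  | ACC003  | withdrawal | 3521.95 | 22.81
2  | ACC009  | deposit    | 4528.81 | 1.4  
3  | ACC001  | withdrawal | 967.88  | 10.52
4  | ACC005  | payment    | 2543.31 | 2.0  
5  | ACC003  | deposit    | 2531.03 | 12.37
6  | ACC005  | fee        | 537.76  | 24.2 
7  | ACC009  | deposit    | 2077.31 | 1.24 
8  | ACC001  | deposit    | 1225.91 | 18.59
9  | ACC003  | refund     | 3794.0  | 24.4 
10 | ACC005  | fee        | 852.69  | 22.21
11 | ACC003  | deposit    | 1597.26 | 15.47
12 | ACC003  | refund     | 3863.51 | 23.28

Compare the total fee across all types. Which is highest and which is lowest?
SELECT type, SUM(fee)
FROM transactions
GROUP BY type
ORDER BY SUM(fee)

All groups:
  payment: 2.00
  withdrawal: 33.33
  fee: 46.41
  refund: 47.68
  deposit: 49.07

Highest: deposit (49.07)
Lowest: payment (2.00)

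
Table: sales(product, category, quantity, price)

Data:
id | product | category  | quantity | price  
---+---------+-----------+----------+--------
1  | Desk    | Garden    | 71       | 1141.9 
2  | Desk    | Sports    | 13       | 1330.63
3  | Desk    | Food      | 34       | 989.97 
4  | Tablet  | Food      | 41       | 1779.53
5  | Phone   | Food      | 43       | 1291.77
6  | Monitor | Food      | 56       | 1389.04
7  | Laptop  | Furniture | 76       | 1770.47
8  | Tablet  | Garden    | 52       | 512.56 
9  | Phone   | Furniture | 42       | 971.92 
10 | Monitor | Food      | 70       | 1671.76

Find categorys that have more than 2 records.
SELECT category, COUNT(*) as cnt
FROM sales
GROUP BY category
HAVING COUNT(*) > 2

Result:
  Food: 5

Note: HAVING filters groups after aggregation, WHERE filters rows before.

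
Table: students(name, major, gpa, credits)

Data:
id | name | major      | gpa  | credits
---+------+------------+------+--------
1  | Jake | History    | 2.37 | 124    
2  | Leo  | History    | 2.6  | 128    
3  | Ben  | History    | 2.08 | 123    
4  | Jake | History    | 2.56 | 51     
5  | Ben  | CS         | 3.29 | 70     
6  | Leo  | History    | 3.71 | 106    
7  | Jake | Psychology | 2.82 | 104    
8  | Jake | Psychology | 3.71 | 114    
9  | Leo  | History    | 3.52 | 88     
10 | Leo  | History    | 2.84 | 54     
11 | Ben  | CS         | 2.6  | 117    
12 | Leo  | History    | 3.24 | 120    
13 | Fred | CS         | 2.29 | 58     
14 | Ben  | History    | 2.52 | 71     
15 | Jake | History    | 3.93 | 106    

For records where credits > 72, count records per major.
SELECT major, COUNT(*)
FROM students
WHERE credits > 72
GROUP BY major

Note: WHERE filters rows before grouping.

Result:
  CS: 1
  History: 7
  Psychology: 2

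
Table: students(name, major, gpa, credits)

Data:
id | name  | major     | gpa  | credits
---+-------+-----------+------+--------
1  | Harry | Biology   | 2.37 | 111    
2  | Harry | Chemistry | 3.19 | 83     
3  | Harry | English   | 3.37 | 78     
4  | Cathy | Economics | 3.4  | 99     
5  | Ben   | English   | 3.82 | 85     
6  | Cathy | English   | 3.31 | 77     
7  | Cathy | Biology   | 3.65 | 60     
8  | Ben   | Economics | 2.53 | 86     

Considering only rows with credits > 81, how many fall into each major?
SELECT major, COUNT(*)
FROM students
WHERE credits > 81
GROUP BY major

Note: WHERE filters rows before grouping.

Result:
  Biology: 1
  Chemistry: 1
  Economics: 2
  English: 1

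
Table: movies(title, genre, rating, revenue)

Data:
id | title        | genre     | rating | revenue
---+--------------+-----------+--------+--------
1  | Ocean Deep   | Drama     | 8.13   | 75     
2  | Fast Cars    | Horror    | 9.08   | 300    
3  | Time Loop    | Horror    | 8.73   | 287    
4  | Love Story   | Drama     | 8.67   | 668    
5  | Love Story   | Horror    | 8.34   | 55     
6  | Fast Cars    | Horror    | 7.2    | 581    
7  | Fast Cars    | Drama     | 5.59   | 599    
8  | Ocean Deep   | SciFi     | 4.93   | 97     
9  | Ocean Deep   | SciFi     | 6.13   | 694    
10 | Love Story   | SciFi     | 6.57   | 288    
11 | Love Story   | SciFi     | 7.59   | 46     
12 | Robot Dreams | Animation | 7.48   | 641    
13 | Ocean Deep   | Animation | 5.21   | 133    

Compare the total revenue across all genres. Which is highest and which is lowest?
SELECT genre, SUM(revenue)
FROM movies
GROUP BY genre
ORDER BY SUM(revenue)

All groups:
  Animation: 774
  SciFi: 1125
  Horror: 1223
  Drama: 1342

Highest: Drama (1342)
Lowest: Animation (774)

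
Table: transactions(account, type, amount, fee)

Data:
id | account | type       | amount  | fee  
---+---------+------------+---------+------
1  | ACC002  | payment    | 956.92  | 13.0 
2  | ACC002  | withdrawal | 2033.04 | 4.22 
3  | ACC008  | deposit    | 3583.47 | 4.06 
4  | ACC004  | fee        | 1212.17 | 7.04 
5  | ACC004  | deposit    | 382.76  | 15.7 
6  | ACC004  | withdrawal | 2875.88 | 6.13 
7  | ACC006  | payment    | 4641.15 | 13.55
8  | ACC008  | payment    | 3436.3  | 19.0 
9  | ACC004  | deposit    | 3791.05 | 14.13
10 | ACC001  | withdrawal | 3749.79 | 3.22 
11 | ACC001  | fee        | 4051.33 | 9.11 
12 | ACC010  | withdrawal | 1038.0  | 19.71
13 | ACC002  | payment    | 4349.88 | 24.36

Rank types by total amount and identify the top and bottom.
SELECT type, SUM(amount)
FROM transactions
GROUP BY type
ORDER BY SUM(amount)

All groups:
  fee: 5263.50
  deposit: 7757.28
  withdrawal: 9696.71
  payment: 13384.25

Highest: payment (13384.25)
Lowest: fee (5263.50)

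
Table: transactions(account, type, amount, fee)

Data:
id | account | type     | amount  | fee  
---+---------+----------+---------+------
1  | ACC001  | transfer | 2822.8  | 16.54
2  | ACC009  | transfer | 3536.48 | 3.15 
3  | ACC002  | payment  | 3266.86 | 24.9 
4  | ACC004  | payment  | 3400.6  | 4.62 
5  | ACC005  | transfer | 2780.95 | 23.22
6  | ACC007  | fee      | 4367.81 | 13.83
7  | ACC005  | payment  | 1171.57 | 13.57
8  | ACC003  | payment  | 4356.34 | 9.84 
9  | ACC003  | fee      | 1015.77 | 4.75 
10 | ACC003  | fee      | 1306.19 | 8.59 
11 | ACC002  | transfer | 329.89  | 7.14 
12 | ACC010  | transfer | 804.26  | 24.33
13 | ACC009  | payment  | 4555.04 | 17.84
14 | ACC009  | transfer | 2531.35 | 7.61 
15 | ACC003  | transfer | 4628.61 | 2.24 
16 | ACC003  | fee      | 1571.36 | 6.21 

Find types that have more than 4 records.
SELECT type, COUNT(*) as cnt
FROM transactions
GROUP BY type
HAVING COUNT(*) > 4

Result:
  payment: 5
  transfer: 7

Note: HAVING filters groups after aggregation, WHERE filters rows before.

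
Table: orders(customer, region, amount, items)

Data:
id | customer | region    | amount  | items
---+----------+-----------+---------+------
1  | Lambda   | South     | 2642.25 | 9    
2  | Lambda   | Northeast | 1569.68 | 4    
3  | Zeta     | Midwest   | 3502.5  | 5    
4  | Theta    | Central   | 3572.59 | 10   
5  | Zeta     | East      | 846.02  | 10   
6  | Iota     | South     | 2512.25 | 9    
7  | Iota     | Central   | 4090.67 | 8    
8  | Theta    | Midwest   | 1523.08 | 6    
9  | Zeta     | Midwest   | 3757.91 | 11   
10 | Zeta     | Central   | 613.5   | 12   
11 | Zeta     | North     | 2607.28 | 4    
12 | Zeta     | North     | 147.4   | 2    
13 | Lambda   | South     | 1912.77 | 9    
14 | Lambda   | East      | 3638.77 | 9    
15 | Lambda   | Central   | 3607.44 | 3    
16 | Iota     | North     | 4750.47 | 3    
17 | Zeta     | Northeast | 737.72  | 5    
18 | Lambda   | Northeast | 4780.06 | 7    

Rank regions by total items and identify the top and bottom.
SELECT region, SUM(items)
FROM orders
GROUP BY region
ORDER BY SUM(items)

All groups:
  North: 9
  Northeast: 16
  East: 19
  Midwest: 22
  South: 27
  Central: 33

Highest: Central (33)
Lowest: North (9)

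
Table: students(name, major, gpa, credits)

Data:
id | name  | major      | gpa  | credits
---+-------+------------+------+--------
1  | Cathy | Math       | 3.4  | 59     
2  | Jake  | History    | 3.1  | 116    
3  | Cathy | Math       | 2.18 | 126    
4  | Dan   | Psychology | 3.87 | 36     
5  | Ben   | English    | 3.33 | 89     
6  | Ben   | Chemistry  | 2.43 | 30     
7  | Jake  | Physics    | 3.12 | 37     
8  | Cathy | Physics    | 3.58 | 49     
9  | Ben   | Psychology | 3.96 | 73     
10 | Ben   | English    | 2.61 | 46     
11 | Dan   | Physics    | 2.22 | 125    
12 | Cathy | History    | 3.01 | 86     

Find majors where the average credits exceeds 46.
SELECT major, AVG(credits)
FROM students
GROUP BY major
HAVING AVG(credits) > 46

Result:
  English: avg=67.50
  History: avg=101.00
  Math: avg=92.50
  Physics: avg=70.33
  Psychology: avg=54.50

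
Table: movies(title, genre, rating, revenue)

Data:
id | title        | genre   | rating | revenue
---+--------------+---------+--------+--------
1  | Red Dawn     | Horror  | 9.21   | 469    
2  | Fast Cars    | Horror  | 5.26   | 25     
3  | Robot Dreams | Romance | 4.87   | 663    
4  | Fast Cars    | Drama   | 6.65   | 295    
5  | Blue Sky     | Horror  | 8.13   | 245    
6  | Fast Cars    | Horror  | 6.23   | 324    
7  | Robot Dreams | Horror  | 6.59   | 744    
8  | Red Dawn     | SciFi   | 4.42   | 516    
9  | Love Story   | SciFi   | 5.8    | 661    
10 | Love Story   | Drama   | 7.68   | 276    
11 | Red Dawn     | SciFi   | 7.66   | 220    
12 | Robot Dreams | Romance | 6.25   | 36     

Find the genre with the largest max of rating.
SELECT genre, MAX(rating) as val
FROM movies
GROUP BY genre
ORDER BY val DESC
LIMIT 1

Result: Horror with max(rating) = 9.21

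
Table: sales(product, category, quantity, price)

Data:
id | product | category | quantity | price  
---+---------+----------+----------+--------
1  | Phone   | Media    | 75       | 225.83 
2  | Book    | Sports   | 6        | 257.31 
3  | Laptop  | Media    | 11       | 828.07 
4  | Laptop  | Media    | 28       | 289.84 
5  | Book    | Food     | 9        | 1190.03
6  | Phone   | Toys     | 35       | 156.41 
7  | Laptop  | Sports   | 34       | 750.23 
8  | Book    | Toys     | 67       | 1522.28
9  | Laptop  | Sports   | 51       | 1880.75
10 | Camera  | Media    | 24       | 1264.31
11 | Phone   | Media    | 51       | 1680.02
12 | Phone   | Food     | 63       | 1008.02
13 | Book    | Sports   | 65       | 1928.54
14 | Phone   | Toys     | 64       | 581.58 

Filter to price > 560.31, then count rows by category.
SELECT category, COUNT(*)
FROM sales
WHERE price > 560.31
GROUP BY category

Note: WHERE filters rows before grouping.

Result:
  Food: 2
  Media: 3
  Sports: 3
  Toys: 2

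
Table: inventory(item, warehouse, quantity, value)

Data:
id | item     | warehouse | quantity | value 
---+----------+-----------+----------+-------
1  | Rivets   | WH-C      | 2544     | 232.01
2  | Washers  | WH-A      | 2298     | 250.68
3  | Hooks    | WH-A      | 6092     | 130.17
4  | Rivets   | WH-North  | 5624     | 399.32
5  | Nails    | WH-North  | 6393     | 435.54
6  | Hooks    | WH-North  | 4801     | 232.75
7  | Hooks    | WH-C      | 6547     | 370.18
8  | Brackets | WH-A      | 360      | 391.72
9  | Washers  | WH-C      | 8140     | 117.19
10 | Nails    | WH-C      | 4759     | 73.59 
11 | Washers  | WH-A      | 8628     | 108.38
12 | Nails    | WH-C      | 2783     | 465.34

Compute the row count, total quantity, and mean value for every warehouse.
SELECT warehouse,
       COUNT(*) as cnt,
       SUM(quantity) as total_quantity,
       AVG(value) as avg_value
FROM inventory
GROUP BY warehouse

Result:
  WH-A: 4 records, 17378 total quantity, 220.24 avg value
  WH-C: 5 records, 24773 total quantity, 251.66 avg value
  WH-North: 3 records, 16818 total quantity, 355.87 avg value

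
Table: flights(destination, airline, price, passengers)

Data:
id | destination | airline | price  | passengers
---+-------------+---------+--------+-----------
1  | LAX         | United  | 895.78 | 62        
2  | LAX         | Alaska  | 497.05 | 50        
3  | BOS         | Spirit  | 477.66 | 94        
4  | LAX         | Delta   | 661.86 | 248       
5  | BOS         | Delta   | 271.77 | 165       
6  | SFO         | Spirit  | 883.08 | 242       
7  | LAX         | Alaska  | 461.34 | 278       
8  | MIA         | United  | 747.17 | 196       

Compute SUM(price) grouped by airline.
SELECT airline, SUM(price) as result
FROM flights
GROUP BY airline

Result:
  Alaska: 958.39
  Delta: 933.63
  Spirit: 1360.74
  United: 1642.95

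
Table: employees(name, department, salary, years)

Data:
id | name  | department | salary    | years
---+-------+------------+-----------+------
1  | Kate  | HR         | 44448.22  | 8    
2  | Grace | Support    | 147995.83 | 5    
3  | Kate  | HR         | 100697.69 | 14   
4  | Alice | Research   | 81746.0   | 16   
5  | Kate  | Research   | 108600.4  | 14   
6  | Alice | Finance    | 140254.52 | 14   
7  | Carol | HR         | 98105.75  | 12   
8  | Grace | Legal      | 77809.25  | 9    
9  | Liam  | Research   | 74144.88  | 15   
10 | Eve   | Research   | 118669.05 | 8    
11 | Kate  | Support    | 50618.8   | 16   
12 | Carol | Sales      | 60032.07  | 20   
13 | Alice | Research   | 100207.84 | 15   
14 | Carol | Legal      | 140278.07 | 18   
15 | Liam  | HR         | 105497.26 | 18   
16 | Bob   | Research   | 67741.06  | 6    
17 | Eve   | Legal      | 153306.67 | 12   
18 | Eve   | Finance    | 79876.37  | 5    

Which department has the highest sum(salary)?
SELECT department, SUM(salary) as val
FROM employees
GROUP BY department
ORDER BY val DESC
LIMIT 1

Result: Research with sum(salary) = 551109.23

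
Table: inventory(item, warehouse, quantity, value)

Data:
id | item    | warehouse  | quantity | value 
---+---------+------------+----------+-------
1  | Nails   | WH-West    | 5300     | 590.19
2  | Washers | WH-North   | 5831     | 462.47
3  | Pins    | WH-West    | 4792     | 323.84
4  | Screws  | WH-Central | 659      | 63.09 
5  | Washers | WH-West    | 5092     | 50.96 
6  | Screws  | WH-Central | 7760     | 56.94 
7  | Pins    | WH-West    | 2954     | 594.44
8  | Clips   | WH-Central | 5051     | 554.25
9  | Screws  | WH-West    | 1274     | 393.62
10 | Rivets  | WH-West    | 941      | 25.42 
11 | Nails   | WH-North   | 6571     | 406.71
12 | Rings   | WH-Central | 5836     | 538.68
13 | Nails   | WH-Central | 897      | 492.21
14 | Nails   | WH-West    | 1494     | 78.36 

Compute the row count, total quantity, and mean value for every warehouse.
SELECT warehouse,
       COUNT(*) as cnt,
       SUM(quantity) as total_quantity,
       AVG(value) as avg_value
FROM inventory
GROUP BY warehouse

Result:
  WH-Central: 5 records, 20203 total quantity, 341.03 avg value
  WH-North: 2 records, 12402 total quantity, 434.59 avg value
  WH-West: 7 records, 21847 total quantity, 293.83 avg value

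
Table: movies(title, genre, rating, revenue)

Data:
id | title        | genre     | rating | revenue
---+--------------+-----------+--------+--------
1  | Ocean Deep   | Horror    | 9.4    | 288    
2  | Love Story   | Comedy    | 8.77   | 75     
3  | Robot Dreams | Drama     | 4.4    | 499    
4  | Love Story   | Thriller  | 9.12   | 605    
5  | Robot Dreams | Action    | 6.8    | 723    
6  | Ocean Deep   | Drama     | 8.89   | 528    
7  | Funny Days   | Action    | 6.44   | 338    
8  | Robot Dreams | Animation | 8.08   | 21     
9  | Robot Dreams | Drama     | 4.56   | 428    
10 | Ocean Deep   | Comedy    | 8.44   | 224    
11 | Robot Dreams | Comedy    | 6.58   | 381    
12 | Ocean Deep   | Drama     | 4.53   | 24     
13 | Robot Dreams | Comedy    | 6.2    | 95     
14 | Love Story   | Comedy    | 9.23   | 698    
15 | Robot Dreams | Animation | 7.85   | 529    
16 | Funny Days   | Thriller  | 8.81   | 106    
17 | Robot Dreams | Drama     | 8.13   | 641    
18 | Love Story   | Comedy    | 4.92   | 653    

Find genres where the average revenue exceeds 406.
SELECT genre, AVG(revenue)
FROM movies
GROUP BY genre
HAVING AVG(revenue) > 406

Result:
  Action: avg=530.50
  Drama: avg=424.00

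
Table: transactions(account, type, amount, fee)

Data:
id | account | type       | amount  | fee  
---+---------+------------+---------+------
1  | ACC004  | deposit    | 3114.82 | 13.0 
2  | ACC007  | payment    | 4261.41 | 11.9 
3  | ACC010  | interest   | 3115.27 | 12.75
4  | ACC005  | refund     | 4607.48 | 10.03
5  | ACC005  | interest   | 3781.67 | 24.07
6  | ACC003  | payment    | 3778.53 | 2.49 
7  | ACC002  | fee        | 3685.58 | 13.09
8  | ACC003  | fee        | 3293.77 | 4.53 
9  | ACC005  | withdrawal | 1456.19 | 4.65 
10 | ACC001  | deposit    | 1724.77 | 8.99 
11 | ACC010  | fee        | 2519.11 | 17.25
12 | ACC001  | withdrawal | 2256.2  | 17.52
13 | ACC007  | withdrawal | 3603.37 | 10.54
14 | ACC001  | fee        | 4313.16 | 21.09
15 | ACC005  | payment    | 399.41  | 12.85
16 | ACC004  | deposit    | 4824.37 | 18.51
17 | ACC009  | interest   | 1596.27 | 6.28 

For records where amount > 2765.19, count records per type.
SELECT type, COUNT(*)
FROM transactions
WHERE amount > 2765.19
GROUP BY type

Note: WHERE filters rows before grouping.

Result:
  deposit: 2
  fee: 3
  interest: 2
  payment: 2
  refund: 1
  withdrawal: 1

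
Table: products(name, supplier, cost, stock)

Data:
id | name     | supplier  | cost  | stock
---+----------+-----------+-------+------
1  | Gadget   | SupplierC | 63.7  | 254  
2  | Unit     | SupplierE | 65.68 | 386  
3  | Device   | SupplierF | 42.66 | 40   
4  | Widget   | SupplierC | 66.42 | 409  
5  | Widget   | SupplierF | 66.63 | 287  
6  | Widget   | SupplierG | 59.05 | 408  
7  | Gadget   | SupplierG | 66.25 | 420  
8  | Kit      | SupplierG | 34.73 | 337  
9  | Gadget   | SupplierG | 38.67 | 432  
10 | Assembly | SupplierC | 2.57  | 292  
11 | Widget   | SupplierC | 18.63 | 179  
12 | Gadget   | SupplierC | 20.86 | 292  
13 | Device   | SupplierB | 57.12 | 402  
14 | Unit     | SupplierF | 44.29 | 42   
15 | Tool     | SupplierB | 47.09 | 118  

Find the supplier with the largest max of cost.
SELECT supplier, MAX(cost) as val
FROM products
GROUP BY supplier
ORDER BY val DESC
LIMIT 1

Result: SupplierF with max(cost) = 66.63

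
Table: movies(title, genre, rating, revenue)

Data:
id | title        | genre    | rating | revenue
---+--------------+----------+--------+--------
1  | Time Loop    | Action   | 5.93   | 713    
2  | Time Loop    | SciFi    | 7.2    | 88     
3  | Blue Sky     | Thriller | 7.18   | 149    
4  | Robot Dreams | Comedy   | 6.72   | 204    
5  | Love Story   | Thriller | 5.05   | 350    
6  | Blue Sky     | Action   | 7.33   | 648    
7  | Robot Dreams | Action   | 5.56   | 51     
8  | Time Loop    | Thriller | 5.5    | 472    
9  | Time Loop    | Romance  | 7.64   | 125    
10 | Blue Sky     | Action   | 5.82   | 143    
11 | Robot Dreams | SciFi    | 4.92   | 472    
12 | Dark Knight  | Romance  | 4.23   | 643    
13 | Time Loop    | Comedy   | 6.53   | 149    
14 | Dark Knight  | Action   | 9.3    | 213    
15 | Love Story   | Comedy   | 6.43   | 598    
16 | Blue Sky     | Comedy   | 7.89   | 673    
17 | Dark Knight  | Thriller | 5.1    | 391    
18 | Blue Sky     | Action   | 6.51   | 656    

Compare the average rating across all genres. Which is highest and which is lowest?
SELECT genre, AVG(rating)
FROM movies
GROUP BY genre
ORDER BY AVG(rating)

All groups:
  Thriller: 5.71
  Romance: 5.94
  SciFi: 6.06
  Action: 6.74
  Comedy: 6.89

Highest: Comedy (6.89)
Lowest: Thriller (5.71)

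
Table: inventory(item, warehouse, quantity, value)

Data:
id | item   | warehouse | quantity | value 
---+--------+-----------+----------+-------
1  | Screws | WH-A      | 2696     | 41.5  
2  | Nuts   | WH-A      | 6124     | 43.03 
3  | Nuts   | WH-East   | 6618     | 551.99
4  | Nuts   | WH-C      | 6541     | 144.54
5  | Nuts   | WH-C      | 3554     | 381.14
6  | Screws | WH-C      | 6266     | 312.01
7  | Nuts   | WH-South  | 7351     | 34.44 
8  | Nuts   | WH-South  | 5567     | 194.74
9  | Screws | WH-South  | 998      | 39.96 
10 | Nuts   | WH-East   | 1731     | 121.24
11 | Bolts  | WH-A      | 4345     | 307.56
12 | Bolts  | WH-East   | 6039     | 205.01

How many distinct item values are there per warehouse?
SELECT warehouse, COUNT(DISTINCT item)
FROM inventory
GROUP BY warehouse

Result:
  WH-A: 3 distinct
  WH-C: 2 distinct
  WH-East: 2 distinct
  WH-South: 2 distinct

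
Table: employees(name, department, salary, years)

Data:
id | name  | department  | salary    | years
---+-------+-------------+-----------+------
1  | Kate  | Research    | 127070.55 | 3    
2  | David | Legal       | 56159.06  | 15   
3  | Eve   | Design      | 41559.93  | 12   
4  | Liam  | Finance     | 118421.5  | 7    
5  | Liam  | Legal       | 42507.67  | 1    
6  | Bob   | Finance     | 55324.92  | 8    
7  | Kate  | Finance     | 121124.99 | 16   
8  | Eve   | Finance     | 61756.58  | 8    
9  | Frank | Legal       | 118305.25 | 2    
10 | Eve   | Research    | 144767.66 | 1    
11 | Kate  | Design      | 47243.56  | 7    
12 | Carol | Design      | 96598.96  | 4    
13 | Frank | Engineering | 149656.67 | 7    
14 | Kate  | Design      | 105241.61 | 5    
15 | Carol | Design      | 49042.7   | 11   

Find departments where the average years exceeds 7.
SELECT department, AVG(years)
FROM employees
GROUP BY department
HAVING AVG(years) > 7

Result:
  Design: avg=7.80
  Finance: avg=9.75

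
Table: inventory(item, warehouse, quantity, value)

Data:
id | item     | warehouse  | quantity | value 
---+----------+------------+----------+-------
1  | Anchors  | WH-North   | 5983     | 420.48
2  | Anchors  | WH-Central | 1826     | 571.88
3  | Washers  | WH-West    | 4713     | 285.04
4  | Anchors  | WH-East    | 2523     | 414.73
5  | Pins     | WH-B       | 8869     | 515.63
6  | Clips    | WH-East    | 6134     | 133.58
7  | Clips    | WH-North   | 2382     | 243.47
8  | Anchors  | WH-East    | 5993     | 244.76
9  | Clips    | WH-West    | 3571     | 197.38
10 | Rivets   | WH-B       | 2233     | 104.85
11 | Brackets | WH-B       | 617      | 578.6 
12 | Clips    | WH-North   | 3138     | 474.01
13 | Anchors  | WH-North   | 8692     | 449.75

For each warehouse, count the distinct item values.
SELECT warehouse, COUNT(DISTINCT item)
FROM inventory
GROUP BY warehouse

Result:
  WH-B: 3 distinct
  WH-Central: 1 distinct
  WH-East: 2 distinct
  WH-North: 2 distinct
  WH-West: 2 distinct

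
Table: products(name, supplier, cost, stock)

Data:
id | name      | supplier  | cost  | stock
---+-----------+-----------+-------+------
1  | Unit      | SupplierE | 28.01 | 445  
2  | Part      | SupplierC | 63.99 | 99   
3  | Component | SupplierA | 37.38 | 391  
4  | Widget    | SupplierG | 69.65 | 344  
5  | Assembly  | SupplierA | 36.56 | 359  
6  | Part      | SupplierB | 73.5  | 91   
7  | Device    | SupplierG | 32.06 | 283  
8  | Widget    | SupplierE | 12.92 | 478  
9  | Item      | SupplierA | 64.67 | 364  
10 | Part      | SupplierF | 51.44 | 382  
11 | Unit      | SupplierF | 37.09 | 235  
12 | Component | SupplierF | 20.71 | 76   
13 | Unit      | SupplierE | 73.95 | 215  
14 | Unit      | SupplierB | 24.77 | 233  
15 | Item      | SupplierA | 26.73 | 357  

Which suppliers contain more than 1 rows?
SELECT supplier, COUNT(*) as cnt
FROM products
GROUP BY supplier
HAVING COUNT(*) > 1

Result:
  SupplierA: 4
  SupplierB: 2
  SupplierE: 3
  SupplierF: 3
  SupplierG: 2

Note: HAVING filters groups after aggregation, WHERE filters rows before.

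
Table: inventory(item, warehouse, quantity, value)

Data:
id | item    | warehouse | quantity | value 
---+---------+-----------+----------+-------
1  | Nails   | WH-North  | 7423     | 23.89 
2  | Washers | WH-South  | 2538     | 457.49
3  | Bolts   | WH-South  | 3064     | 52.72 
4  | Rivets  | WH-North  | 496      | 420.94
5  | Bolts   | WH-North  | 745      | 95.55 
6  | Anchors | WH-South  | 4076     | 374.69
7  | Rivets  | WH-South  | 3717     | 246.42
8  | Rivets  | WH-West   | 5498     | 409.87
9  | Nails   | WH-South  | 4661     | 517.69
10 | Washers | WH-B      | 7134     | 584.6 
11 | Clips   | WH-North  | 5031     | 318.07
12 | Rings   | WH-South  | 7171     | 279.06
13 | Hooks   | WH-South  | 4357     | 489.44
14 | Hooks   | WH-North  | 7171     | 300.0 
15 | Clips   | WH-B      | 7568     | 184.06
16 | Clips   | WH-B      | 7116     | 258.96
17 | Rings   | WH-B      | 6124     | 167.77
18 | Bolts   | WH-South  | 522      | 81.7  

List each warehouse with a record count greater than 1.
SELECT warehouse, COUNT(*) as cnt
FROM inventory
GROUP BY warehouse
HAVING COUNT(*) > 1

Result:
  WH-B: 4
  WH-North: 5
  WH-South: 8

Note: HAVING filters groups after aggregation, WHERE filters rows before.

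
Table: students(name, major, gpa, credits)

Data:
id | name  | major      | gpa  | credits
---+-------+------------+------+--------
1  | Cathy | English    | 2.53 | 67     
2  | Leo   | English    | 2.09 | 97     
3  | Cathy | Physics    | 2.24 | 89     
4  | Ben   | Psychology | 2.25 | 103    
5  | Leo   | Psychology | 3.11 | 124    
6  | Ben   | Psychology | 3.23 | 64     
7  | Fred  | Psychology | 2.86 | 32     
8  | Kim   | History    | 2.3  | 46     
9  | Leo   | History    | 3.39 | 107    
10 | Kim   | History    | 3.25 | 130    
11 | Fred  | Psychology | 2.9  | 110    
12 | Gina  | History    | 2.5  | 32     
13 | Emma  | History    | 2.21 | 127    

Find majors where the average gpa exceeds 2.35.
SELECT major, AVG(gpa)
FROM students
GROUP BY major
HAVING AVG(gpa) > 2.35

Result:
  History: avg=2.73
  Psychology: avg=2.87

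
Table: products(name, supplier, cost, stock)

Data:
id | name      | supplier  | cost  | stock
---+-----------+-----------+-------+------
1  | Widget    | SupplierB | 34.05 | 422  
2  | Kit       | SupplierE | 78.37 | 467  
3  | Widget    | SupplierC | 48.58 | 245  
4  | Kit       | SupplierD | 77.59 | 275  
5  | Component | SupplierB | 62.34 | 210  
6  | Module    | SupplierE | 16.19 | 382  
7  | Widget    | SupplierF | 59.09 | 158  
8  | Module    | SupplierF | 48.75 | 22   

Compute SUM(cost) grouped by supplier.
SELECT supplier, SUM(cost) as result
FROM products
GROUP BY supplier

Result:
  SupplierB: 96.39
  SupplierC: 48.58
  SupplierD: 77.59
  SupplierE: 94.56
  SupplierF: 107.84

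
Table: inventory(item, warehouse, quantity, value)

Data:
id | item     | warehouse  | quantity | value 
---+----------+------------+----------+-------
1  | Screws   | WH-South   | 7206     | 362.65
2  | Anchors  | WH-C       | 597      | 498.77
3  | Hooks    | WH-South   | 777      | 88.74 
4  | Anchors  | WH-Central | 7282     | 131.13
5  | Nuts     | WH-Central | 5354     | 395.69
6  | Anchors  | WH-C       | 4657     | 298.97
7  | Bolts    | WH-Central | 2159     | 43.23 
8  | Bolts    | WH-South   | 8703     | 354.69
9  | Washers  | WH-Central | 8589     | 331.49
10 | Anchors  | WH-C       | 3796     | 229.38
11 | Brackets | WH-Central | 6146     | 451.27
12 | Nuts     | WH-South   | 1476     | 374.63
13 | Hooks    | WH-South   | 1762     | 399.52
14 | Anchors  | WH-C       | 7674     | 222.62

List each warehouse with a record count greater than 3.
SELECT warehouse, COUNT(*) as cnt
FROM inventory
GROUP BY warehouse
HAVING COUNT(*) > 3

Result:
  WH-C: 4
  WH-Central: 5
  WH-South: 5

Note: HAVING filters groups after aggregation, WHERE filters rows before.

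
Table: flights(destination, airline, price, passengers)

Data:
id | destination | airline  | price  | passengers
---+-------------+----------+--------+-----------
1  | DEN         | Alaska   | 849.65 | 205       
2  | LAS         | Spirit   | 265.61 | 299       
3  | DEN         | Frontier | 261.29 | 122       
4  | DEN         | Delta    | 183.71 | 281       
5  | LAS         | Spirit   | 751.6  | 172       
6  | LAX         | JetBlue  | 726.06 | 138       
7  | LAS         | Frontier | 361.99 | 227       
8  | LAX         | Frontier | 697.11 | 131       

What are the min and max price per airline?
SELECT airline, MIN(price), MAX(price)
FROM flights
GROUP BY airline

Result:
  Alaska: min=849.65, max=849.65
  Delta: min=183.71, max=183.71
  Frontier: min=261.29, max=697.11
  JetBlue: min=726.06, max=726.06
  Spirit: min=265.61, max=751.60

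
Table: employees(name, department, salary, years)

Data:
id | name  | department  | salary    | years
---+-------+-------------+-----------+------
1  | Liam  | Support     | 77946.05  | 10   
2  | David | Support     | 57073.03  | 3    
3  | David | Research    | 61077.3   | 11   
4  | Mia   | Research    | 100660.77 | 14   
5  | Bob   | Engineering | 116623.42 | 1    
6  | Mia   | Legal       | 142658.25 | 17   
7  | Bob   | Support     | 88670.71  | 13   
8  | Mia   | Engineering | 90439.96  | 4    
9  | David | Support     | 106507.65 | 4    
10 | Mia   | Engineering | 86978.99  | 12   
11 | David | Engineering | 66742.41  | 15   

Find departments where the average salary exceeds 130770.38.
SELECT department, AVG(salary)
FROM employees
GROUP BY department
HAVING AVG(salary) > 130770.38

Result:
  Legal: avg=142658.25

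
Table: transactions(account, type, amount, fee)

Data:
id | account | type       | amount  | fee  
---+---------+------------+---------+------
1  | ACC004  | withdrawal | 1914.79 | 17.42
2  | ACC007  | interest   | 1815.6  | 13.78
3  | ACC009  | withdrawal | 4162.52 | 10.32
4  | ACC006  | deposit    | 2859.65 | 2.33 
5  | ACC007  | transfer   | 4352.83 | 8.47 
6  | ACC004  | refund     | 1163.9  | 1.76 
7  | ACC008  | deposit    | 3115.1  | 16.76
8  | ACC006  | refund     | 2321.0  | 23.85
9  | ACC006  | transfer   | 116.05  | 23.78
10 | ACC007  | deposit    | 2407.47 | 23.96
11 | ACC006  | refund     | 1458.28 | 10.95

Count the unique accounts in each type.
SELECT type, COUNT(DISTINCT account)
FROM transactions
GROUP BY type

Result:
  deposit: 3 distinct
  interest: 1 distinct
  refund: 2 distinct
  transfer: 2 distinct
  withdrawal: 2 distinct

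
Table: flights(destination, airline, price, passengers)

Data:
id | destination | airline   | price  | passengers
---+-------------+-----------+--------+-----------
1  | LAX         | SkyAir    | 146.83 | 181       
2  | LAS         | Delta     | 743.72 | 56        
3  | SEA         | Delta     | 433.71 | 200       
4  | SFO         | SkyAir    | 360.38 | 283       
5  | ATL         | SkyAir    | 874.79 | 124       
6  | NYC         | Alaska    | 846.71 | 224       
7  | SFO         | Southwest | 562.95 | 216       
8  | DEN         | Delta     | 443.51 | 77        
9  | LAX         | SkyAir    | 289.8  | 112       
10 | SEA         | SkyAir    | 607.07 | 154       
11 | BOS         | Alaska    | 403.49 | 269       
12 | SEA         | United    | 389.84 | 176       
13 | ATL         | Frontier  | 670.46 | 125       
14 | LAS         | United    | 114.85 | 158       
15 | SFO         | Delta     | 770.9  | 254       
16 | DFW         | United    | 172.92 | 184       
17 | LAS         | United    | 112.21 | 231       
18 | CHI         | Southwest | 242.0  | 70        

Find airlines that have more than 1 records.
SELECT airline, COUNT(*) as cnt
FROM flights
GROUP BY airline
HAVING COUNT(*) > 1

Result:
  Alaska: 2
  Delta: 4
  SkyAir: 5
  Southwest: 2
  United: 4

Note: HAVING filters groups after aggregation, WHERE filters rows before.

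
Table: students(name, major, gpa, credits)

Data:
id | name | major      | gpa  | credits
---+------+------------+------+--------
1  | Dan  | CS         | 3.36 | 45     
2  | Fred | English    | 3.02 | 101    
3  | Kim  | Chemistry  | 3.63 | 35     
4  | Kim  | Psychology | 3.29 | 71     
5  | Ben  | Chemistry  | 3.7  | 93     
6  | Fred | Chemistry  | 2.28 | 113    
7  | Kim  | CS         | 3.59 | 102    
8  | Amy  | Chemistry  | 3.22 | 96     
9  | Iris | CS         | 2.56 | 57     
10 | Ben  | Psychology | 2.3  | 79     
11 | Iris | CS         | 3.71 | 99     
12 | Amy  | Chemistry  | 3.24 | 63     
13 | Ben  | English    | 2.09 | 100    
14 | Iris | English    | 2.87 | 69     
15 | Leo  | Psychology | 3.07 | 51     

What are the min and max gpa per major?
SELECT major, MIN(gpa), MAX(gpa)
FROM students
GROUP BY major

Result:
  CS: min=2.56, max=3.71
  Chemistry: min=2.28, max=3.70
  English: min=2.09, max=3.02
  Psychology: min=2.30, max=3.29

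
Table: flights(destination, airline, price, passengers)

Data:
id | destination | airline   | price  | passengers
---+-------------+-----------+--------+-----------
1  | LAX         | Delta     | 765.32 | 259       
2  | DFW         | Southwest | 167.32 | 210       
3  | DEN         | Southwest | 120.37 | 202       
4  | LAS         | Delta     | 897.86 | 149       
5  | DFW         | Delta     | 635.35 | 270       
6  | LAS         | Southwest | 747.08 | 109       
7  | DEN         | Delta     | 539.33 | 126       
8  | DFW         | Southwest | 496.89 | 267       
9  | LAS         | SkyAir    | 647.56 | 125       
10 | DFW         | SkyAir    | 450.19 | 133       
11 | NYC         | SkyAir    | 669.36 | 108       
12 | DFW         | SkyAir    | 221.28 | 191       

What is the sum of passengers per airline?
SELECT airline, SUM(passengers) as result
FROM flights
GROUP BY airline

Result:
  Delta: 804
  SkyAir: 557
  Southwest: 788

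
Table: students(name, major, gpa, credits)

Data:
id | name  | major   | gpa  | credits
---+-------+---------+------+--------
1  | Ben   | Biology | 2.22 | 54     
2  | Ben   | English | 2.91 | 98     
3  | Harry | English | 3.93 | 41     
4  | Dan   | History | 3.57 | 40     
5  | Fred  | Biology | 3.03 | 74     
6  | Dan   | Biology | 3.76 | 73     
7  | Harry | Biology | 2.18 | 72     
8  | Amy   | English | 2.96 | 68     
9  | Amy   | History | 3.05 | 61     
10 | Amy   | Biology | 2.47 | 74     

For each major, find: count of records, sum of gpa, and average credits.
SELECT major,
       COUNT(*) as cnt,
       SUM(gpa) as total_gpa,
       AVG(credits) as avg_credits
FROM students
GROUP BY major

Result:
  Biology: 5 records, 13.66 total gpa, 69.40 avg credits
  English: 3 records, 9.80 total gpa, 69.00 avg credits
  History: 2 records, 6.62 total gpa, 50.50 avg credits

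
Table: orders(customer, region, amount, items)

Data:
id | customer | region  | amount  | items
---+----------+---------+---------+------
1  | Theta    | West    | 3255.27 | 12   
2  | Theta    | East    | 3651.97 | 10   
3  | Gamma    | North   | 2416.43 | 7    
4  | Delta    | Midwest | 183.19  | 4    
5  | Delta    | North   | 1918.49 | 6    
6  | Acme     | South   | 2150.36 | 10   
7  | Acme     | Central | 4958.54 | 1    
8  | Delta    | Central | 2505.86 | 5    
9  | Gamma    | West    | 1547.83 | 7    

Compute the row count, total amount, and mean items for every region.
SELECT region,
       COUNT(*) as cnt,
       SUM(amount) as total_amount,
       AVG(items) as avg_items
FROM orders
GROUP BY region

Result:
  Central: 2 records, 7464.40 total amount, 3.00 avg items
  East: 1 records, 3651.97 total amount, 10.00 avg items
  Midwest: 1 records, 183.19 total amount, 4.00 avg items
  North: 2 records, 4334.92 total amount, 6.50 avg items
  South: 1 records, 2150.36 total amount, 10.00 avg items
  West: 2 records, 4803.10 total amount, 9.50 avg items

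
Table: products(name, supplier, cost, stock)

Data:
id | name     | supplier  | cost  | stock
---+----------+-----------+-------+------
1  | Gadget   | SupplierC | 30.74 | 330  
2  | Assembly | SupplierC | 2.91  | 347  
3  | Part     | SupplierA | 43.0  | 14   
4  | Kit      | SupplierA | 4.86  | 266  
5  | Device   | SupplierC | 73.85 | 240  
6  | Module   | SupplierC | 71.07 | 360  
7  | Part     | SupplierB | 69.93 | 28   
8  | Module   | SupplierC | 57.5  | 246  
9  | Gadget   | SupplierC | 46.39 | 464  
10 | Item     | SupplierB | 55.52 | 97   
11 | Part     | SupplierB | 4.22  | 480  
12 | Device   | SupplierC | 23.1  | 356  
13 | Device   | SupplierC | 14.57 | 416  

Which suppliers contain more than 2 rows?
SELECT supplier, COUNT(*) as cnt
FROM products
GROUP BY supplier
HAVING COUNT(*) > 2

Result:
  SupplierB: 3
  SupplierC: 8

Note: HAVING filters groups after aggregation, WHERE filters rows before.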